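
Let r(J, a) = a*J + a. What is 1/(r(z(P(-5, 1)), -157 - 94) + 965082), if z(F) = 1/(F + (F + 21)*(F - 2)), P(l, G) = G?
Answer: 21/20261702 ≈ 1.0364e-6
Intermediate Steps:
z(F) = 1/(F + (-2 + F)*(21 + F)) (z(F) = 1/(F + (21 + F)*(-2 + F)) = 1/(F + (-2 + F)*(21 + F)))
r(J, a) = a + J*a (r(J, a) = J*a + a = a + J*a)
1/(r(z(P(-5, 1)), -157 - 94) + 965082) = 1/((-157 - 94)*(1 + 1/(-42 + 1**2 + 20*1)) + 965082) = 1/(-251*(1 + 1/(-42 + 1 + 20)) + 965082) = 1/(-251*(1 + 1/(-21)) + 965082) = 1/(-251*(1 - 1/21) + 965082) = 1/(-251*20/21 + 965082) = 1/(-5020/21 + 965082) = 1/(20261702/21) = 21/20261702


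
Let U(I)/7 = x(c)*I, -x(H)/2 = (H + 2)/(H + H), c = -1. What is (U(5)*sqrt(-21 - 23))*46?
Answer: 3220*I*sqrt(11) ≈ 10680.0*I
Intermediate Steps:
x(H) = -(2 + H)/H (x(H) = -2*(H + 2)/(H + H) = -2*(2 + H)/(2*H) = -2*(2 + H)*1/(2*H) = -(2 + H)/H)
U(I) = 7*I (U(I) = 7*(((-2 - 1*(-1))/(-1))*I) = 7*((-(-2 + 1))*I) = 7*((-1*(-1))*I) = 7*(1*I) = 7*I)
(U(5)*sqrt(-21 - 23))*46 = ((7*5)*sqrt(-21 - 23))*46 = (35*sqrt(-44))*46 = (35*(2*I*sqrt(11)))*46 = (70*I*sqrt(11))*46 = 3220*I*sqrt(11)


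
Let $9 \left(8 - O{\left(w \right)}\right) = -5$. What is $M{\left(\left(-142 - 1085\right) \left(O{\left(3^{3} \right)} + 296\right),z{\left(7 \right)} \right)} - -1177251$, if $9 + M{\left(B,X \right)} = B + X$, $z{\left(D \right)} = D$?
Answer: $\frac{2410678}{3} \approx 8.0356 \cdot 10^{5}$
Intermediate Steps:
$O{\left(w \right)} = \frac{77}{9}$ ($O{\left(w \right)} = 8 - - \frac{5}{9} = 8 + \frac{5}{9} = \frac{77}{9}$)
$M{\left(B,X \right)} = -9 + B + X$ ($M{\left(B,X \right)} = -9 + \left(B + X\right) = -9 + B + X$)
$M{\left(\left(-142 - 1085\right) \left(O{\left(3^{3} \right)} + 296\right),z{\left(7 \right)} \right)} - -1177251 = \left(-9 + \left(-142 - 1085\right) \left(\frac{77}{9} + 296\right) + 7\right) - -1177251 = \left(-9 - \frac{1121069}{3} + 7\right) + 1177251 = - \frac{1121075}{3} + 1177251 = \frac{2410678}{3}$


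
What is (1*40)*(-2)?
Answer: -80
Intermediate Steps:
(1*40)*(-2) = 40*(-2) = -80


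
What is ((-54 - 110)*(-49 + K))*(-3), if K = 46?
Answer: -1476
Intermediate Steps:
((-54 - 110)*(-49 + K))*(-3) = ((-54 - 110)*(-49 + 46))*(-3) = -164*(-3)*(-3) = 492*(-3) = -1476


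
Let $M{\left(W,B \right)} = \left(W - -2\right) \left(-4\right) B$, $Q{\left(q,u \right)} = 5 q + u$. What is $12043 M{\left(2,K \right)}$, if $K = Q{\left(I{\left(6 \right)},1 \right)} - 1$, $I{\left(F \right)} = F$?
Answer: $-5780640$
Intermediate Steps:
$Q{\left(q,u \right)} = u + 5 q$
$K = 30$ ($K = \left(1 + 5 \cdot 6\right) - 1 = \left(1 + 30\right) - 1 = 31 - 1 = 30$)
$M{\left(W,B \right)} = B \left(-8 - 4 W\right)$ ($M{\left(W,B \right)} = \left(W + 2\right) \left(-4\right) B = \left(2 + W\right) \left(-4\right) B = \left(-8 - 4 W\right) B = B \left(-8 - 4 W\right)$)
$12043 M{\left(2,K \right)} = 12043 \left(\left(-4\right) 30 \left(2 + 2\right)\right) = 12043 \left(\left(-4\right) 30 \cdot 4\right) = 12043 \left(-480\right) = -5780640$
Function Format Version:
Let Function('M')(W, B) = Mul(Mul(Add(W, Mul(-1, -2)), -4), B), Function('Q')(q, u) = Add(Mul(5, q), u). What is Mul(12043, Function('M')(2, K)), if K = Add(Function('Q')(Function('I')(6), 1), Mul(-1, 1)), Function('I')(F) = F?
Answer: -5780640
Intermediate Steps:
Function('Q')(q, u) = Add(u, Mul(5, q))
K = 30 (K = Add(Add(1, Mul(5, 6)), Mul(-1, 1)) = Add(Add(1, 30), -1) = Add(31, -1) = 30)
Function('M')(W, B) = Mul(B, Add(-8, Mul(-4, W))) (Function('M')(W, B) = Mul(Mul(Add(W, 2), -4), B) = Mul(Mul(Add(2, W), -4), B) = Mul(Add(-8, Mul(-4, W)), B) = Mul(B, Add(-8, Mul(-4, W))))
Mul(12043, Function('M')(2, K)) = Mul(12043, Mul(-4, 30, Add(2, 2))) = Mul(12043, Mul(-4, 30, 4)) = Mul(12043, -480) = -5780640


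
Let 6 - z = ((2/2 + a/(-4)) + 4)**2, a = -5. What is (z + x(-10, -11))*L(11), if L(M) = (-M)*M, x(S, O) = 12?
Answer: 40777/16 ≈ 2548.6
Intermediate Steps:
L(M) = -M**2
z = -529/16 (z = 6 - ((2/2 - 5/(-4)) + 4)**2 = 6 - ((2*(1/2) - 5*(-1/4)) + 4)**2 = 6 - ((1 + 5/4) + 4)**2 = 6 - (9/4 + 4)**2 = 6 - (25/4)**2 = 6 - 1*625/16 = 6 - 625/16 = -529/16 ≈ -33.063)
(z + x(-10, -11))*L(11) = (-529/16 + 12)*(-1*11**2) = -(-337)*121/16 = -337/16*(-121) = 40777/16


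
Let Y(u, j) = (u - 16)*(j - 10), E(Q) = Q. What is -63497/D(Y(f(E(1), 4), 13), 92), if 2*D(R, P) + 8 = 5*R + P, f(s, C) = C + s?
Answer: 126994/81 ≈ 1567.8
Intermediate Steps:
Y(u, j) = (-16 + u)*(-10 + j)
D(R, P) = -4 + P/2 + 5*R/2 (D(R, P) = -4 + (5*R + P)/2 = -4 + (P + 5*R)/2 = -4 + (P/2 + 5*R/2) = -4 + P/2 + 5*R/2)
-63497/D(Y(f(E(1), 4), 13), 92) = -63497/(-4 + (½)*92 + 5*(160 - 16*13 - 10*(4 + 1) + 13*(4 + 1))/2) = -63497/(-4 + 46 + 5*(160 - 208 - 10*5 + 13*5)/2) = -63497/(-4 + 46 + 5*(160 - 208 - 50 + 65)/2) = -63497/(-4 + 46 + (5/2)*(-33)) = -63497/(-4 + 46 - 165/2) = -63497/(-81/2) = -63497*(-2/81) = 126994/81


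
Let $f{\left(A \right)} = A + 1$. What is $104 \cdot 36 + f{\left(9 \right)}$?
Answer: $3754$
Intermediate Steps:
$f{\left(A \right)} = 1 + A$
$104 \cdot 36 + f{\left(9 \right)} = 104 \cdot 36 + \left(1 + 9\right) = 3744 + 10 = 3754$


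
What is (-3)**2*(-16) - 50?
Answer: -194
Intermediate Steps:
(-3)**2*(-16) - 50 = 9*(-16) - 50 = -144 - 50 = -194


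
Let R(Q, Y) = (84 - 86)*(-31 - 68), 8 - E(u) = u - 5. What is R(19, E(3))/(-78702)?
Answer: -33/13117 ≈ -0.0025158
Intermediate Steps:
E(u) = 13 - u (E(u) = 8 - (u - 5) = 8 - (-5 + u) = 8 + (5 - u) = 13 - u)
R(Q, Y) = 198 (R(Q, Y) = -2*(-99) = 198)
R(19, E(3))/(-78702) = 198/(-78702) = 198*(-1/78702) = -33/13117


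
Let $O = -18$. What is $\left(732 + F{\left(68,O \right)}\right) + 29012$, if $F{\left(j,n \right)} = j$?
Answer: $29812$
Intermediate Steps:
$\left(732 + F{\left(68,O \right)}\right) + 29012 = \left(732 + 68\right) + 29012 = 800 + 29012 = 29812$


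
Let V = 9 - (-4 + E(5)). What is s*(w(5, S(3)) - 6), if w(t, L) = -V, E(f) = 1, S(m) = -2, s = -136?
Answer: 2448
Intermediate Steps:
V = 12 (V = 9 - (-4 + 1) = 9 - 1*(-3) = 9 + 3 = 12)
w(t, L) = -12 (w(t, L) = -1*12 = -12)
s*(w(5, S(3)) - 6) = -136*(-12 - 6) = -136*(-18) = 2448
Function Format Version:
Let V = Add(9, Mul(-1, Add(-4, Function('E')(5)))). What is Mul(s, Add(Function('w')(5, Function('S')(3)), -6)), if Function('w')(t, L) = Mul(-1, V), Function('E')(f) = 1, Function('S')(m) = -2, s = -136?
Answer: 2448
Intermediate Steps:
V = 12 (V = Add(9, Mul(-1, Add(-4, 1))) = Add(9, Mul(-1, -3)) = Add(9, 3) = 12)
Function('w')(t, L) = -12 (Function('w')(t, L) = Mul(-1, 12) = -12)
Mul(s, Add(Function('w')(5, Function('S')(3)), -6)) = Mul(-136, Add(-12, -6)) = Mul(-136, -18) = 2448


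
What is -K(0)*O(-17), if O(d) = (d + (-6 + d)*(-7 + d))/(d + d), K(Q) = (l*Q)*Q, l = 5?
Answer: 0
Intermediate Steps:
K(Q) = 5*Q**2 (K(Q) = (5*Q)*Q = 5*Q**2)
O(d) = (d + (-7 + d)*(-6 + d))/(2*d) (O(d) = (d + (-7 + d)*(-6 + d))/((2*d)) = (d + (-7 + d)*(-6 + d))*(1/(2*d)) = (d + (-7 + d)*(-6 + d))/(2*d))
-K(0)*O(-17) = -5*0**2*(-6 + (1/2)*(-17) + 21/(-17)) = -5*0*(-6 - 17/2 + 21*(-1/17)) = -0*(-6 - 17/2 - 21/17) = -0*(-535)/34 = -1*0 = 0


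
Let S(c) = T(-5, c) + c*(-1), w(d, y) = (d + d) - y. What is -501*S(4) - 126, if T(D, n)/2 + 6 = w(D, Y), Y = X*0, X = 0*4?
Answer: 17910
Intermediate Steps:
X = 0
Y = 0 (Y = 0*0 = 0)
w(d, y) = -y + 2*d (w(d, y) = 2*d - y = -y + 2*d)
T(D, n) = -12 + 4*D (T(D, n) = -12 + 2*(-1*0 + 2*D) = -12 + 2*(0 + 2*D) = -12 + 2*(2*D) = -12 + 4*D)
S(c) = -32 - c (S(c) = (-12 + 4*(-5)) + c*(-1) = (-12 - 20) - c = -32 - c)
-501*S(4) - 126 = -501*(-32 - 1*4) - 126 = -501*(-32 - 4) - 126 = -501*(-36) - 126 = 18036 - 126 = 17910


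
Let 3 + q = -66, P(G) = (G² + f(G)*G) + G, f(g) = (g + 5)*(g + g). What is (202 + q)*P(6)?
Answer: 110922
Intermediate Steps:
f(g) = 2*g*(5 + g) (f(g) = (5 + g)*(2*g) = 2*g*(5 + g))
P(G) = G + G² + 2*G²*(5 + G) (P(G) = (G² + (2*G*(5 + G))*G) + G = (G² + 2*G²*(5 + G)) + G = G + G² + 2*G²*(5 + G))
q = -69 (q = -3 - 66 = -69)
(202 + q)*P(6) = (202 - 69)*(6*(1 + 6 + 2*6*(5 + 6))) = 133*(6*(1 + 6 + 2*6*11)) = 133*(6*(1 + 6 + 132)) = 133*(6*139) = 133*834 = 110922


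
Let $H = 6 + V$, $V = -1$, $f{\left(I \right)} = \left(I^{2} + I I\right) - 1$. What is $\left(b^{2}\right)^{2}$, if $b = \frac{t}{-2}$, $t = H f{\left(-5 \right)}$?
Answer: $\frac{3603000625}{16} \approx 2.2519 \cdot 10^{8}$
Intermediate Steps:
$f{\left(I \right)} = -1 + 2 I^{2}$ ($f{\left(I \right)} = \left(I^{2} + I^{2}\right) - 1 = 2 I^{2} - 1 = -1 + 2 I^{2}$)
$H = 5$ ($H = 6 - 1 = 5$)
$t = 245$ ($t = 5 \left(-1 + 2 \left(-5\right)^{2}\right) = 5 \left(-1 + 2 \cdot 25\right) = 5 \left(-1 + 50\right) = 5 \cdot 49 = 245$)
$b = - \frac{245}{2}$ ($b = \frac{245}{-2} = 245 \left(- \frac{1}{2}\right) = - \frac{245}{2} \approx -122.5$)
$\left(b^{2}\right)^{2} = \left(\left(- \frac{245}{2}\right)^{2}\right)^{2} = \left(\frac{60025}{4}\right)^{2} = \frac{3603000625}{16}$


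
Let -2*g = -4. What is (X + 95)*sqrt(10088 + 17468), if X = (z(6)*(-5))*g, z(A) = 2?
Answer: 12450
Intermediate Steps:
g = 2 (g = -1/2*(-4) = 2)
X = -20 (X = (2*(-5))*2 = -10*2 = -20)
(X + 95)*sqrt(10088 + 17468) = (-20 + 95)*sqrt(10088 + 17468) = 75*sqrt(27556) = 75*166 = 12450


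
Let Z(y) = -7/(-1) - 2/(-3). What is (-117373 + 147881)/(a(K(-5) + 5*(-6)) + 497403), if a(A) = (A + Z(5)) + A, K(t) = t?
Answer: 45762/746011 ≈ 0.061342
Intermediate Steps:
Z(y) = 23/3 (Z(y) = -7*(-1) - 2*(-1/3) = 7 + 2/3 = 23/3)
a(A) = 23/3 + 2*A (a(A) = (A + 23/3) + A = (23/3 + A) + A = 23/3 + 2*A)
(-117373 + 147881)/(a(K(-5) + 5*(-6)) + 497403) = (-117373 + 147881)/((23/3 + 2*(-5 + 5*(-6))) + 497403) = 30508/((23/3 + 2*(-5 - 30)) + 497403) = 30508/((23/3 + 2*(-35)) + 497403) = 30508/((23/3 - 70) + 497403) = 30508/(-187/3 + 497403) = 30508/(1492022/3) = 30508*(3/1492022) = 45762/746011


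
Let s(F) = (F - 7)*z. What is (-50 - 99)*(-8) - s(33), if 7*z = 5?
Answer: 8214/7 ≈ 1173.4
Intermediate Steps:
z = 5/7 (z = (⅐)*5 = 5/7 ≈ 0.71429)
s(F) = -5 + 5*F/7 (s(F) = (F - 7)*(5/7) = (-7 + F)*(5/7) = -5 + 5*F/7)
(-50 - 99)*(-8) - s(33) = (-50 - 99)*(-8) - (-5 + (5/7)*33) = -149*(-8) - (-5 + 165/7) = 1192 - 1*130/7 = 1192 - 130/7 = 8214/7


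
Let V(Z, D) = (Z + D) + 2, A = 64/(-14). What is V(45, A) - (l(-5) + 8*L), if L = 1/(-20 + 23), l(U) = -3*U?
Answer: 520/21 ≈ 24.762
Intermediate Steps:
l(U) = -3*U
A = -32/7 (A = 64*(-1/14) = -32/7 ≈ -4.5714)
V(Z, D) = 2 + D + Z (V(Z, D) = (D + Z) + 2 = 2 + D + Z)
L = ⅓ (L = 1/3 = ⅓ ≈ 0.33333)
V(45, A) - (l(-5) + 8*L) = (2 - 32/7 + 45) - (-3*(-5) + 8*(⅓)) = 297/7 - (15 + 8/3) = 297/7 - 1*53/3 = 297/7 - 53/3 = 520/21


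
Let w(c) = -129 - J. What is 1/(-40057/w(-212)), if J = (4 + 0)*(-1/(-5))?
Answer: 649/200285 ≈ 0.0032404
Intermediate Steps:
J = 4/5 (J = 4*(-1*(-1/5)) = 4*(1/5) = 4/5 ≈ 0.80000)
w(c) = -649/5 (w(c) = -129 - 1*4/5 = -129 - 4/5 = -649/5)
1/(-40057/w(-212)) = 1/(-40057/(-649/5)) = 1/(-40057*(-5/649)) = 1/(200285/649) = 649/200285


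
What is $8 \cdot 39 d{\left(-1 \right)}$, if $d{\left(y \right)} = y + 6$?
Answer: $1560$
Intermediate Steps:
$d{\left(y \right)} = 6 + y$
$8 \cdot 39 d{\left(-1 \right)} = 8 \cdot 39 \left(6 - 1\right) = 312 \cdot 5 = 1560$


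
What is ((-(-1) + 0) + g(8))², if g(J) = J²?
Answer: 4225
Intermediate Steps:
((-(-1) + 0) + g(8))² = ((-(-1) + 0) + 8²)² = ((-1*(-1) + 0) + 64)² = ((1 + 0) + 64)² = (1 + 64)² = 65² = 4225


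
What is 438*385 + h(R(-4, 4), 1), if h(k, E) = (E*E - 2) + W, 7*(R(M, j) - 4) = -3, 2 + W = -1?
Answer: 168626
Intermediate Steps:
W = -3 (W = -2 - 1 = -3)
R(M, j) = 25/7 (R(M, j) = 4 + (⅐)*(-3) = 4 - 3/7 = 25/7)
h(k, E) = -5 + E² (h(k, E) = (E*E - 2) - 3 = (E² - 2) - 3 = (-2 + E²) - 3 = -5 + E²)
438*385 + h(R(-4, 4), 1) = 438*385 + (-5 + 1²) = 168630 + (-5 + 1) = 168630 - 4 = 168626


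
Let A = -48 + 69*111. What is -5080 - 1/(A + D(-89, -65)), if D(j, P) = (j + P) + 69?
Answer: -38232081/7526 ≈ -5080.0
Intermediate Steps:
D(j, P) = 69 + P + j (D(j, P) = (P + j) + 69 = 69 + P + j)
A = 7611 (A = -48 + 7659 = 7611)
-5080 - 1/(A + D(-89, -65)) = -5080 - 1/(7611 + (69 - 65 - 89)) = -5080 - 1/(7611 - 85) = -5080 - 1/7526 = -38232081/7526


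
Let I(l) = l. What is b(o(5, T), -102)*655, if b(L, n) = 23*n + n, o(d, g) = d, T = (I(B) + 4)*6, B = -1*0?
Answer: -1603440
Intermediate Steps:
B = 0
T = 24 (T = (0 + 4)*6 = 4*6 = 24)
b(L, n) = 24*n
b(o(5, T), -102)*655 = (24*(-102))*655 = -2448*655 = -1603440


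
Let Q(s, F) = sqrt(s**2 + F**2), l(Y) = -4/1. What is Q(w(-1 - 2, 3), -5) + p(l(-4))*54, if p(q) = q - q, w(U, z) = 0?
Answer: 5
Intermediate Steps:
l(Y) = -4 (l(Y) = -4*1 = -4)
p(q) = 0
Q(s, F) = sqrt(F**2 + s**2)
Q(w(-1 - 2, 3), -5) + p(l(-4))*54 = sqrt((-5)**2 + 0**2) + 0*54 = sqrt(25 + 0) + 0 = sqrt(25) + 0 = 5 + 0 = 5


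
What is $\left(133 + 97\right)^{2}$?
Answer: $52900$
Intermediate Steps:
$\left(133 + 97\right)^{2} = 230^{2} = 52900$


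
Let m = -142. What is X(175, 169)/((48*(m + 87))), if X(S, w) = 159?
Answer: -53/880 ≈ -0.060227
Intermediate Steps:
X(175, 169)/((48*(m + 87))) = 159/((48*(-142 + 87))) = 159/((48*(-55))) = 159/(-2640) = 159*(-1/2640) = -53/880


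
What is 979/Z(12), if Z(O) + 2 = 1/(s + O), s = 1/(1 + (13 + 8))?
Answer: -259435/508 ≈ -510.70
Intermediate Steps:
s = 1/22 (s = 1/(1 + 21) = 1/22 ≈ 0.045455)
Z(O) = -2 + 1/(1/22 + O)
979/Z(12) = 979/((4*(5 - 11*12)/(1 + 22*12))) = 979/((4*(5 - 132)/(1 + 264))) = 979/((4*(-127)/265)) = 979/((4*(1/265)*(-127))) = 979/(-508/265) = 979*(-265/508) = -259435/508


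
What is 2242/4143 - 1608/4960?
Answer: 557297/2568660 ≈ 0.21696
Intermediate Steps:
2242/4143 - 1608/4960 = 2242*(1/4143) - 1608*1/4960 = 2242/4143 - 201/620 = 557297/2568660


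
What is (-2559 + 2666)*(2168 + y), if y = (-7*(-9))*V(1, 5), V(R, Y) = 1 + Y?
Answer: 272422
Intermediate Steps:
y = 378 (y = (-7*(-9))*(1 + 5) = 63*6 = 378)
(-2559 + 2666)*(2168 + y) = (-2559 + 2666)*(2168 + 378) = 107*2546 = 272422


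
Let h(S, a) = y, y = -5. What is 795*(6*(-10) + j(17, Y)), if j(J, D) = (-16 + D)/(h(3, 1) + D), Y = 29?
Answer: -378155/8 ≈ -47269.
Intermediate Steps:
h(S, a) = -5
j(J, D) = (-16 + D)/(-5 + D)
795*(6*(-10) + j(17, Y)) = 795*(6*(-10) + (-16 + 29)/(-5 + 29)) = 795*(-60 + 13/24) = 795*(-1427/24) = -378155/8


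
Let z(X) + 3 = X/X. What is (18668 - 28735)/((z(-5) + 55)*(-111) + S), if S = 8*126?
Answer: 10067/4875 ≈ 2.0650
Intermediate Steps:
S = 1008
z(X) = -2 (z(X) = -3 + X/X = -3 + 1 = -2)
(18668 - 28735)/((z(-5) + 55)*(-111) + S) = (18668 - 28735)/((-2 + 55)*(-111) + 1008) = -10067/(53*(-111) + 1008) = -10067/(-5883 + 1008) = -10067/(-4875) = -10067*(-1/4875) = 10067/4875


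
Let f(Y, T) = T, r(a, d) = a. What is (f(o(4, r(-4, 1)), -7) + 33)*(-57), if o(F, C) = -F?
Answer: -1482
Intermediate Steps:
(f(o(4, r(-4, 1)), -7) + 33)*(-57) = (-7 + 33)*(-57) = 26*(-57) = -1482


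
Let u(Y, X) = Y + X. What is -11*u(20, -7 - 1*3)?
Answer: -110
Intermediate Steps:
u(Y, X) = X + Y
-11*u(20, -7 - 1*3) = -11*((-7 - 1*3) + 20) = -11*((-7 - 3) + 20) = -11*(-10 + 20) = -11*10 = -110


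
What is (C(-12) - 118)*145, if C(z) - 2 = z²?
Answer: 4060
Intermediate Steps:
C(z) = 2 + z²
(C(-12) - 118)*145 = ((2 + (-12)²) - 118)*145 = ((2 + 144) - 118)*145 = (146 - 118)*145 = 28*145 = 4060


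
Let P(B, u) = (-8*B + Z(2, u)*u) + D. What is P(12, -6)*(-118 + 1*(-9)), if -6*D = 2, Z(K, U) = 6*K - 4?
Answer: 54991/3 ≈ 18330.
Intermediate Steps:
Z(K, U) = -4 + 6*K
D = -⅓ (D = -⅙*2 = -⅓ ≈ -0.33333)
P(B, u) = -⅓ - 8*B + 8*u (P(B, u) = (-8*B + (-4 + 6*2)*u) - ⅓ = (-8*B + (-4 + 12)*u) - ⅓ = (-8*B + 8*u) - ⅓ = -⅓ - 8*B + 8*u)
P(12, -6)*(-118 + 1*(-9)) = (-⅓ - 8*12 + 8*(-6))*(-118 + 1*(-9)) = (-⅓ - 96 - 48)*(-118 - 9) = -433/3*(-127) = 54991/3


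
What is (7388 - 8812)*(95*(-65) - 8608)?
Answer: 21050992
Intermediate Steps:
(7388 - 8812)*(95*(-65) - 8608) = -1424*(-6175 - 8608) = -1424*(-14783) = 21050992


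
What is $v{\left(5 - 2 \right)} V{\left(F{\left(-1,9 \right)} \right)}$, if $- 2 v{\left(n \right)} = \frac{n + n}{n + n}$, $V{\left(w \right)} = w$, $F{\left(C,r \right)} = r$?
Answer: $- \frac{9}{2} \approx -4.5$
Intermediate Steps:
$v{\left(n \right)} = - \frac{1}{2}$ ($v{\left(n \right)} = - \frac{\left(n + n\right) \frac{1}{n + n}}{2} = - \frac{2 n \frac{1}{2 n}}{2} = \left(- \frac{1}{2}\right) 1 = - \frac{1}{2}$)
$v{\left(5 - 2 \right)} V{\left(F{\left(-1,9 \right)} \right)} = \left(- \frac{1}{2}\right) 9 = - \frac{9}{2}$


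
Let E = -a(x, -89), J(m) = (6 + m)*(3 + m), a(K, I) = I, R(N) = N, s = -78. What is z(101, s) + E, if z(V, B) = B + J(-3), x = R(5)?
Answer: 11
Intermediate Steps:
x = 5
J(m) = (3 + m)*(6 + m)
z(V, B) = B (z(V, B) = B + (18 + (-3)**2 + 9*(-3)) = B + (18 + 9 - 27) = B + 0 = B)
E = 89 (E = -1*(-89) = 89)
z(101, s) + E = -78 + 89 = 11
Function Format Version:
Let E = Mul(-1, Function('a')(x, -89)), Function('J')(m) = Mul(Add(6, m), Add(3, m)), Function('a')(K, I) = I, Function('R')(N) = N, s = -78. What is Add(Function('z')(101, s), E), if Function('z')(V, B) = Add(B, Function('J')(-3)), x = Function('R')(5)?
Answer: 11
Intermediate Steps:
x = 5
Function('J')(m) = Mul(Add(3, m), Add(6, m))
Function('z')(V, B) = B (Function('z')(V, B) = Add(B, Add(18, Pow(-3, 2), Mul(9, -3))) = Add(B, Add(18, 9, -27)) = Add(B, 0) = B)
E = 89 (E = Mul(-1, -89) = 89)
Add(Function('z')(101, s), E) = Add(-78, 89) = 11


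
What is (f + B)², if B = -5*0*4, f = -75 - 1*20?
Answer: 9025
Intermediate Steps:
f = -95 (f = -75 - 20 = -95)
B = 0 (B = 0*4 = 0)
(f + B)² = (-95 + 0)² = (-95)² = 9025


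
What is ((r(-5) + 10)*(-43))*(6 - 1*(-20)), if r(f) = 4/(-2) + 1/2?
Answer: -9503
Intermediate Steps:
r(f) = -3/2 (r(f) = 4*(-½) + 1*(½) = -2 + ½ = -3/2)
((r(-5) + 10)*(-43))*(6 - 1*(-20)) = ((-3/2 + 10)*(-43))*(6 - 1*(-20)) = ((17/2)*(-43))*(6 + 20) = -731/2*26 = -9503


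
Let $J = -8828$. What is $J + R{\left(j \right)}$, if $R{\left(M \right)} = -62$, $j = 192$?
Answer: $-8890$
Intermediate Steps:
$J + R{\left(j \right)} = -8828 - 62 = -8890$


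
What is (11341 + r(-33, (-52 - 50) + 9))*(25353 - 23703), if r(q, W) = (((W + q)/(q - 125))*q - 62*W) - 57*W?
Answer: 2917452450/79 ≈ 3.6930e+7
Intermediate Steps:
r(q, W) = -119*W + q*(W + q)/(-125 + q) (r(q, W) = (((W + q)/(-125 + q))*q - 62*W) - 57*W = (q*(W + q)/(-125 + q) - 62*W) - 57*W = (-62*W + q*(W + q)/(-125 + q)) - 57*W = -119*W + q*(W + q)/(-125 + q))
(11341 + r(-33, (-52 - 50) + 9))*(25353 - 23703) = (11341 + ((-33)² + 14875*((-52 - 50) + 9) - 118*((-52 - 50) + 9)*(-33))/(-125 - 33))*(25353 - 23703) = (11341 + (1089 + 14875*(-102 + 9) - 118*(-102 + 9)*(-33))/(-158))*1650 = (11341 - (1089 + 14875*(-93) - 118*(-93)*(-33))/158)*1650 = (11341 - (1089 - 1383375 - 362142)/158)*1650 = (11341 - 1/158*(-1744428))*1650 = (11341 + 872214/79)*1650 = (1768153/79)*1650 = 2917452450/79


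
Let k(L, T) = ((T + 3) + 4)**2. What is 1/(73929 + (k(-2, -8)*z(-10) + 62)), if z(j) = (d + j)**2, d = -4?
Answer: 1/74187 ≈ 1.3479e-5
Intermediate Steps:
k(L, T) = (7 + T)**2 (k(L, T) = ((3 + T) + 4)**2 = (7 + T)**2)
z(j) = (-4 + j)**2
1/(73929 + (k(-2, -8)*z(-10) + 62)) = 1/(73929 + ((7 - 8)**2*(-4 - 10)**2 + 62)) = 1/(73929 + ((-1)**2*(-14)**2 + 62)) = 1/(73929 + (1*196 + 62)) = 1/(73929 + (196 + 62)) = 1/(73929 + 258) = 1/74187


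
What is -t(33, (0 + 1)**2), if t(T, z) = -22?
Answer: 22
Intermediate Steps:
-t(33, (0 + 1)**2) = -1*(-22) = 22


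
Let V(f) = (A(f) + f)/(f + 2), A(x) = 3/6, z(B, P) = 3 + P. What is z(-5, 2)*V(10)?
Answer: 35/8 ≈ 4.3750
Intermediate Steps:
A(x) = ½ (A(x) = 3*(⅙) = ½)
V(f) = (½ + f)/(2 + f) (V(f) = (½ + f)/(f + 2) = (½ + f)/(2 + f))
z(-5, 2)*V(10) = (3 + 2)*((½ + 10)/(2 + 10)) = 5*((21/2)/12) = 5*((1/12)*(21/2)) = 5*(7/8) = 35/8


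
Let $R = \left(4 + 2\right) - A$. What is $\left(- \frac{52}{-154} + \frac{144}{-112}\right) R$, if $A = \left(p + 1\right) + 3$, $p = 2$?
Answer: $0$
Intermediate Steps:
$A = 6$ ($A = \left(2 + 1\right) + 3 = 3 + 3 = 6$)
$R = 0$ ($R = \left(4 + 2\right) - 6 = 6 - 6 = 0$)
$\left(- \frac{52}{-154} + \frac{144}{-112}\right) R = \left(- \frac{52}{-154} + \frac{144}{-112}\right) 0 = \left(\left(-52\right) \left(- \frac{1}{154}\right) + 144 \left(- \frac{1}{112}\right)\right) 0 = \left(\frac{26}{77} - \frac{9}{7}\right) 0 = \left(- \frac{73}{77}\right) 0 = 0$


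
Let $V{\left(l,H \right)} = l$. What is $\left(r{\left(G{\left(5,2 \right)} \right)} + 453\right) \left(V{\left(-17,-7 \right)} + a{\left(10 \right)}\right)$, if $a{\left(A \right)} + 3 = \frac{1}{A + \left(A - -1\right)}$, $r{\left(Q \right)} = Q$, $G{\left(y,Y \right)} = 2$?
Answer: $- \frac{27235}{3} \approx -9078.3$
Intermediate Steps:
$a{\left(A \right)} = -3 + \frac{1}{1 + 2 A}$ ($a{\left(A \right)} = -3 + \frac{1}{A + \left(A - -1\right)} = -3 + \frac{1}{A + \left(A + 1\right)} = -3 + \frac{1}{A + \left(1 + A\right)} = -3 + \frac{1}{1 + 2 A}$)
$\left(r{\left(G{\left(5,2 \right)} \right)} + 453\right) \left(V{\left(-17,-7 \right)} + a{\left(10 \right)}\right) = \left(2 + 453\right) \left(-17 + \frac{2 \left(-1 - 30\right)}{1 + 2 \cdot 10}\right) = 455 \left(-17 + \frac{2 \left(-1 - 30\right)}{1 + 20}\right) = 455 \left(-17 + 2 \cdot \frac{1}{21} \left(-31\right)\right) = 455 \left(-17 - \frac{62}{21}\right) = 455 \left(- \frac{419}{21}\right) = - \frac{27235}{3}$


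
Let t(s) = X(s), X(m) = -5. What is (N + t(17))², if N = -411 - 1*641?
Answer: 1117249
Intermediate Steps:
t(s) = -5
N = -1052 (N = -411 - 641 = -1052)
(N + t(17))² = (-1052 - 5)² = (-1057)² = 1117249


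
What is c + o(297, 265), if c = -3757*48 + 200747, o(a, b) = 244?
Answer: 20655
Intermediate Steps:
c = 20411 (c = -180336 + 200747 = 20411)
c + o(297, 265) = 20411 + 244 = 20655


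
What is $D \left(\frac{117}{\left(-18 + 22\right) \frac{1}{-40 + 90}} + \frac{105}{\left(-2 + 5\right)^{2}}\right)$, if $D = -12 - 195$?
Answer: $- \frac{610305}{2} \approx -3.0515 \cdot 10^{5}$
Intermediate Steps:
$D = -207$ ($D = -12 - 195 = -207$)
$D \left(\frac{117}{\left(-18 + 22\right) \frac{1}{-40 + 90}} + \frac{105}{\left(-2 + 5\right)^{2}}\right) = - 207 \left(\frac{117}{\left(-18 + 22\right) \frac{1}{-40 + 90}} + \frac{105}{\left(-2 + 5\right)^{2}}\right) = - 207 \left(\frac{117}{4 \cdot \frac{1}{50}} + \frac{105}{3^{2}}\right) = - 207 \left(\frac{117}{4 \cdot \frac{1}{50}} + \frac{105}{9}\right) = - 207 \left(\frac{117}{\frac{2}{25}} + 105 \cdot \frac{1}{9}\right) = - 207 \left(117 \cdot \frac{25}{2} + \frac{35}{3}\right) = - 207 \left(\frac{2925}{2} + \frac{35}{3}\right) = \left(-207\right) \frac{8845}{6} = - \frac{610305}{2}$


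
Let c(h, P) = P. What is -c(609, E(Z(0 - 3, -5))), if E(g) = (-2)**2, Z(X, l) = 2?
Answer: -4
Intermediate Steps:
E(g) = 4
-c(609, E(Z(0 - 3, -5))) = -1*4 = -4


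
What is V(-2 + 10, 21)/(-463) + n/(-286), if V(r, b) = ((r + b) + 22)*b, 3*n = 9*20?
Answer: -167043/66209 ≈ -2.5230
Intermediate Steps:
n = 60 (n = (9*20)/3 = (1/3)*180 = 60)
V(r, b) = b*(22 + b + r) (V(r, b) = ((b + r) + 22)*b = (22 + b + r)*b = b*(22 + b + r))
V(-2 + 10, 21)/(-463) + n/(-286) = (21*(22 + 21 + (-2 + 10)))/(-463) + 60/(-286) = (21*(22 + 21 + 8))*(-1/463) + 60*(-1/286) = (21*51)*(-1/463) - 30/143 = 1071*(-1/463) - 30/143 = -1071/463 - 30/143 = -167043/66209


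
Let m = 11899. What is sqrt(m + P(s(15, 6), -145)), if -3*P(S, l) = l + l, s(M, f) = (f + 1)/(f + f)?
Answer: sqrt(107961)/3 ≈ 109.52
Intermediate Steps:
s(M, f) = (1 + f)/(2*f) (s(M, f) = (1 + f)/((2*f)) = (1 + f)*(1/(2*f)) = (1 + f)/(2*f))
P(S, l) = -2*l/3 (P(S, l) = -(l + l)/3 = -2*l/3)
sqrt(m + P(s(15, 6), -145)) = sqrt(11899 - 2/3*(-145)) = sqrt(11899 + 290/3) = sqrt(35987/3) = sqrt(107961)/3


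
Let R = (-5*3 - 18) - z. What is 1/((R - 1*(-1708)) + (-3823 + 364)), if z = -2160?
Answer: 1/376 ≈ 0.0026596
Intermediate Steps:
R = 2127 (R = (-5*3 - 18) - 1*(-2160) = (-15 - 18) + 2160 = -33 + 2160 = 2127)
1/((R - 1*(-1708)) + (-3823 + 364)) = 1/((2127 - 1*(-1708)) + (-3823 + 364)) = 1/((2127 + 1708) - 3459) = 1/(3835 - 3459) = 1/376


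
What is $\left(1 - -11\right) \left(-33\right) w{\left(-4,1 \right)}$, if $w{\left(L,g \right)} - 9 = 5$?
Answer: $-5544$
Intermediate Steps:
$w{\left(L,g \right)} = 14$ ($w{\left(L,g \right)} = 9 + 5 = 14$)
$\left(1 - -11\right) \left(-33\right) w{\left(-4,1 \right)} = \left(1 - -11\right) \left(-33\right) 14 = \left(1 + 11\right) \left(-33\right) 14 = 12 \left(-33\right) 14 = \left(-396\right) 14 = -5544$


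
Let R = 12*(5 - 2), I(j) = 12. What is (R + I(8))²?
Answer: 2304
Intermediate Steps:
R = 36 (R = 12*3 = 36)
(R + I(8))² = (36 + 12)² = 48² = 2304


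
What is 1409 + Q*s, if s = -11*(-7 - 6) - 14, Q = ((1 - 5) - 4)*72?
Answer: -72895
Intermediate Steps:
Q = -576 (Q = (-4 - 4)*72 = -8*72 = -576)
s = 129 (s = -11*(-13) - 14 = 143 - 14 = 129)
1409 + Q*s = 1409 - 576*129 = 1409 - 74304 = -72895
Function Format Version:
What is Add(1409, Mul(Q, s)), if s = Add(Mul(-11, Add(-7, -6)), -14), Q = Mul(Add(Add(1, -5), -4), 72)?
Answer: -72895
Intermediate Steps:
Q = -576 (Q = Mul(Add(-4, -4), 72) = Mul(-8, 72) = -576)
s = 129 (s = Add(Mul(-11, -13), -14) = Add(143, -14) = 129)
Add(1409, Mul(Q, s)) = Add(1409, Mul(-576, 129)) = Add(1409, -74304) = -72895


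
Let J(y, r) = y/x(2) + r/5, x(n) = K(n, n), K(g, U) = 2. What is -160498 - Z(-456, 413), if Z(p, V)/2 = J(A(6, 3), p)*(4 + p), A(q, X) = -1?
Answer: -1216974/5 ≈ -2.4339e+5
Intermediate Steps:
x(n) = 2
J(y, r) = y/2 + r/5
Z(p, V) = 2*(4 + p)*(-1/2 + p/5) (Z(p, V) = 2*(((1/2)*(-1) + p/5)*(4 + p)) = 2*((-1/2 + p/5)*(4 + p)) = 2*((4 + p)*(-1/2 + p/5)) = 2*(4 + p)*(-1/2 + p/5))
-160498 - Z(-456, 413) = -160498 - (-5 + 2*(-456))*(4 - 456)/5 = -160498 - (-5 - 912)*(-452)/5 = -160498 - (-917)*(-452)/5 = -160498 - 1*414484/5 = -160498 - 414484/5 = -1216974/5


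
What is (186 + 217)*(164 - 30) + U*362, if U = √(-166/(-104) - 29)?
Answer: 54002 + 905*I*√741/13 ≈ 54002.0 + 1895.0*I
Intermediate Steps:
U = 5*I*√741/26 (U = √(-166*(-1/104) - 29) = √(83/52 - 29) = √(-1425/52) = 5*I*√741/26 ≈ 5.2349*I)
(186 + 217)*(164 - 30) + U*362 = (186 + 217)*(164 - 30) + (5*I*√741/26)*362 = 403*134 + 905*I*√741/13 = 54002 + 905*I*√741/13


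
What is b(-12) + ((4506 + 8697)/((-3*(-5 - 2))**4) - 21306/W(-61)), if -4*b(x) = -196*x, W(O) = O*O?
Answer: -5303812331/8934121 ≈ -593.66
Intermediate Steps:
W(O) = O**2
b(x) = 49*x (b(x) = -(-49)*x = 49*x)
b(-12) + ((4506 + 8697)/((-3*(-5 - 2))**4) - 21306/W(-61)) = 49*(-12) + ((4506 + 8697)/((-3*(-5 - 2))**4) - 21306/((-61)**2)) = -588 + (13203/((-3*(-7))**4) - 21306/3721) = -588 + (13203/(21**4) - 21306*1/3721) = -588 + (13203/194481 - 21306/3721) = -588 + (13203*(1/194481) - 21306/3721) = -588 + (163/2401 - 21306/3721) = -588 - 50549183/8934121 = -5303812331/8934121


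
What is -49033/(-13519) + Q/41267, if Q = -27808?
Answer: 1647508459/557888573 ≈ 2.9531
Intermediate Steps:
-49033/(-13519) + Q/41267 = -49033/(-13519) - 27808/41267 = -49033*(-1/13519) - 27808*1/41267 = 49033/13519 - 27808/41267 = 1647508459/557888573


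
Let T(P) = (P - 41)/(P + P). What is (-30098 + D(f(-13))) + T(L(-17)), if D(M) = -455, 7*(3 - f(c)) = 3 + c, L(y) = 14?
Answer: -855511/28 ≈ -30554.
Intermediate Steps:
f(c) = 18/7 - c/7 (f(c) = 3 - (3 + c)/7 = 3 + (-3/7 - c/7) = 18/7 - c/7)
T(P) = (-41 + P)/(2*P) (T(P) = (-41 + P)/((2*P)) = (-41 + P)*(1/(2*P)) = (-41 + P)/(2*P))
(-30098 + D(f(-13))) + T(L(-17)) = (-30098 - 455) + (1/2)*(-41 + 14)/14 = -30553 + (1/2)*(1/14)*(-27) = -30553 - 27/28 = -855511/28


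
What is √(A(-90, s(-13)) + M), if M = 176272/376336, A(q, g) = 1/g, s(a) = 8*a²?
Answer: √701796312210/1223092 ≈ 0.68493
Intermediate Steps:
M = 11017/23521 (M = 176272*(1/376336) = 11017/23521 ≈ 0.46839)
√(A(-90, s(-13)) + M) = √(1/(8*(-13)²) + 11017/23521) = √(1/(8*169) + 11017/23521) = √(1/1352 + 11017/23521) = √(14918505/31800392) = √701796312210/1223092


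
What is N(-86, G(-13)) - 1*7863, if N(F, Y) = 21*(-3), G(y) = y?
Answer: -7926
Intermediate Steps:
N(F, Y) = -63
N(-86, G(-13)) - 1*7863 = -63 - 1*7863 = -63 - 7863 = -7926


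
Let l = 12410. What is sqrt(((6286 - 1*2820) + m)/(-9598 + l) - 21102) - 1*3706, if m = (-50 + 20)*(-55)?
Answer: -3706 + 7*I*sqrt(212814269)/703 ≈ -3706.0 + 145.26*I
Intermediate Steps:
m = 1650 (m = -30*(-55) = 1650)
sqrt(((6286 - 1*2820) + m)/(-9598 + l) - 21102) - 1*3706 = sqrt(((6286 - 1*2820) + 1650)/(-9598 + 12410) - 21102) - 1*3706 = sqrt(((6286 - 2820) + 1650)/2812 - 21102) - 3706 = sqrt((3466 + 1650)*(1/2812) - 21102) - 3706 = sqrt(5116*(1/2812) - 21102) - 3706 = sqrt(1279/703 - 21102) - 3706 = sqrt(-14833427/703) - 3706 = 7*I*sqrt(212814269)/703 - 3706 = -3706 + 7*I*sqrt(212814269)/703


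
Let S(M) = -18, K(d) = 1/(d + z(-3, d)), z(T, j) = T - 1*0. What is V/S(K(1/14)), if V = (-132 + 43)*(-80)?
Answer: -3560/9 ≈ -395.56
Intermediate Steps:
z(T, j) = T (z(T, j) = T + 0 = T)
K(d) = 1/(-3 + d) (K(d) = 1/(d - 3) = 1/(-3 + d))
V = 7120 (V = -89*(-80) = 7120)
V/S(K(1/14)) = 7120/(-18) = 7120*(-1/18) = -3560/9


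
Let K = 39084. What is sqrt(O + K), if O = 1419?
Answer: sqrt(40503) ≈ 201.25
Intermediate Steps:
sqrt(O + K) = sqrt(1419 + 39084) = sqrt(40503)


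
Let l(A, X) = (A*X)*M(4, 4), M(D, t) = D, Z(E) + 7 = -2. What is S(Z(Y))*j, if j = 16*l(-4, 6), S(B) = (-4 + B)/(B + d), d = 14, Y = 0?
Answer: 19968/5 ≈ 3993.6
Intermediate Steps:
Z(E) = -9 (Z(E) = -7 - 2 = -9)
S(B) = (-4 + B)/(14 + B) (S(B) = (-4 + B)/(B + 14) = (-4 + B)/(14 + B))
l(A, X) = 4*A*X (l(A, X) = (A*X)*4 = 4*A*X)
j = -1536 (j = 16*(4*(-4)*6) = 16*(-96) = -1536)
S(Z(Y))*j = ((-4 - 9)/(14 - 9))*(-1536) = (-13/5)*(-1536) = ((1/5)*(-13))*(-1536) = -13/5*(-1536) = 19968/5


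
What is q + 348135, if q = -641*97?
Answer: 285958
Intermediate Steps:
q = -62177
q + 348135 = -62177 + 348135 = 285958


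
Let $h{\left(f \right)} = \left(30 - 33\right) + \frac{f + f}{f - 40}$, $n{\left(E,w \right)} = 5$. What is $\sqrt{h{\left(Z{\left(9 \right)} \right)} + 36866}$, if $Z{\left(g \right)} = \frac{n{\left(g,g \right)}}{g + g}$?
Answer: $\frac{\sqrt{753811201}}{143} \approx 192.0$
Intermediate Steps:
$Z{\left(g \right)} = \frac{5}{2 g}$ ($Z{\left(g \right)} = \frac{5}{g + g} = \frac{5}{2 g}$)
$h{\left(f \right)} = -3 + \frac{2 f}{-40 + f}$ ($h{\left(f \right)} = \left(30 - 33\right) + \frac{2 f}{-40 + f} = -3 + \frac{2 f}{-40 + f}$)
$\sqrt{h{\left(Z{\left(9 \right)} \right)} + 36866} = \sqrt{\frac{120 - \frac{5}{2 \cdot 9}}{-40 + \frac{5}{2 \cdot 9}} + 36866} = \sqrt{\frac{120 - \frac{5}{2} \cdot \frac{1}{9}}{-40 + \frac{5}{2} \cdot \frac{1}{9}} + 36866} = \sqrt{\frac{120 - \frac{5}{18}}{-40 + \frac{5}{18}} + 36866} = \sqrt{\frac{120 - \frac{5}{18}}{- \frac{715}{18}} + 36866} = \sqrt{\left(- \frac{18}{715}\right) \frac{2155}{18} + 36866} = \sqrt{- \frac{431}{143} + 36866} = \sqrt{\frac{5271407}{143}} = \frac{\sqrt{753811201}}{143}$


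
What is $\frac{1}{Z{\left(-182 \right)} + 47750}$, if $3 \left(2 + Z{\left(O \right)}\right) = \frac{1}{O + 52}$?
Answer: $\frac{390}{18621719} \approx 2.0943 \cdot 10^{-5}$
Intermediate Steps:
$Z{\left(O \right)} = -2 + \frac{1}{3 \left(52 + O\right)}$ ($Z{\left(O \right)} = -2 + \frac{1}{3 \left(O + 52\right)} = -2 + \frac{1}{3 \left(52 + O\right)}$)
$\frac{1}{Z{\left(-182 \right)} + 47750} = \frac{1}{\frac{-311 - -1092}{3 \left(52 - 182\right)} + 47750} = \frac{1}{\frac{-311 + 1092}{3 \left(-130\right)} + 47750} = \frac{1}{\frac{1}{3} \left(- \frac{1}{130}\right) 781 + 47750} = \frac{1}{- \frac{781}{390} + 47750} = \frac{1}{\frac{18621719}{390}} = \frac{390}{18621719}$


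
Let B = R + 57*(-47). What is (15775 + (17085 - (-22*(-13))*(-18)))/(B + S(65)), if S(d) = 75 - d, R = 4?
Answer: -38008/2665 ≈ -14.262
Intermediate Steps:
B = -2675 (B = 4 + 57*(-47) = 4 - 2679 = -2675)
(15775 + (17085 - (-22*(-13))*(-18)))/(B + S(65)) = (15775 + (17085 - (-22*(-13))*(-18)))/(-2675 + (75 - 1*65)) = (15775 + (17085 - 286*(-18)))/(-2675 + (75 - 65)) = (15775 + (17085 - 1*(-5148)))/(-2675 + 10) = (15775 + (17085 + 5148))/(-2665) = (15775 + 22233)*(-1/2665) = 38008*(-1/2665) = -38008/2665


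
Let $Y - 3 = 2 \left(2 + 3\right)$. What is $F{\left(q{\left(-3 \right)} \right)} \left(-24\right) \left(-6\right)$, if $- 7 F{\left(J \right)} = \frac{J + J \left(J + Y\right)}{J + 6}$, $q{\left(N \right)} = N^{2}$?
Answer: $- \frac{9936}{35} \approx -283.89$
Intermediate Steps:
$Y = 13$ ($Y = 3 + 2 \left(2 + 3\right) = 3 + 2 \cdot 5 = 3 + 10 = 13$)
$F{\left(J \right)} = - \frac{J + J \left(13 + J\right)}{7 \left(6 + J\right)}$ ($F{\left(J \right)} = - \frac{\left(J + J \left(J + 13\right)\right) \frac{1}{J + 6}}{7} = - \frac{\left(J + J \left(13 + J\right)\right) \frac{1}{6 + J}}{7} = - \frac{\frac{1}{6 + J} \left(J + J \left(13 + J\right)\right)}{7} = - \frac{J + J \left(13 + J\right)}{7 \left(6 + J\right)}$)
$F{\left(q{\left(-3 \right)} \right)} \left(-24\right) \left(-6\right) = - \frac{\left(-3\right)^{2} \left(14 + \left(-3\right)^{2}\right)}{42 + 7 \left(-3\right)^{2}} \left(-24\right) \left(-6\right) = \left(-1\right) 9 \frac{1}{42 + 7 \cdot 9} \left(14 + 9\right) \left(-24\right) \left(-6\right) = \left(-1\right) 9 \frac{1}{42 + 63} \cdot 23 \left(-24\right) \left(-6\right) = \left(-1\right) 9 \cdot \frac{1}{105} \cdot 23 \left(-24\right) \left(-6\right) = \left(- \frac{69}{35}\right) \left(-24\right) \left(-6\right) = \frac{1656}{35} \left(-6\right) = - \frac{9936}{35}$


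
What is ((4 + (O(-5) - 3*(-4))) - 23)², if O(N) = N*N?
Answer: 324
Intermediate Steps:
O(N) = N²
((4 + (O(-5) - 3*(-4))) - 23)² = ((4 + ((-5)² - 3*(-4))) - 23)² = ((4 + (25 + 12)) - 23)² = ((4 + 37) - 23)² = (41 - 23)² = 18² = 324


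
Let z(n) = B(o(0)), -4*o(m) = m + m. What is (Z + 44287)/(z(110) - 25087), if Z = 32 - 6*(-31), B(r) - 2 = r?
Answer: -8901/5017 ≈ -1.7742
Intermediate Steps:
o(m) = -m/2 (o(m) = -(m + m)/4 = -m/2)
B(r) = 2 + r
z(n) = 2 (z(n) = 2 - ½*0 = 2 + 0 = 2)
Z = 218 (Z = 32 + 186 = 218)
(Z + 44287)/(z(110) - 25087) = (218 + 44287)/(2 - 25087) = 44505/(-25085) = 44505*(-1/25085) = -8901/5017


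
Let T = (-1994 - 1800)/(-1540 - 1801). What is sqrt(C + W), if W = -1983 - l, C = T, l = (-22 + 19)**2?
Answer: I*sqrt(22222587998)/3341 ≈ 44.619*I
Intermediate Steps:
l = 9 (l = (-3)**2 = 9)
T = 3794/3341 (T = -3794/(-3341) = -3794*(-1/3341) = 3794/3341 ≈ 1.1356)
C = 3794/3341 ≈ 1.1356
W = -1992 (W = -1983 - 1*9 = -1983 - 9 = -1992)
sqrt(C + W) = sqrt(3794/3341 - 1992) = sqrt(-6651478/3341) = I*sqrt(22222587998)/3341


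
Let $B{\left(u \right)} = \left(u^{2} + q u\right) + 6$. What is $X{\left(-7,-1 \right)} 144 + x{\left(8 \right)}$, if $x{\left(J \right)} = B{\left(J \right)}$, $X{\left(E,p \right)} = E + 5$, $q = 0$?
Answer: $-218$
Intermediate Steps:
$X{\left(E,p \right)} = 5 + E$
$B{\left(u \right)} = 6 + u^{2}$ ($B{\left(u \right)} = \left(u^{2} + 0 u\right) + 6 = \left(u^{2} + 0\right) + 6 = u^{2} + 6 = 6 + u^{2}$)
$x{\left(J \right)} = 6 + J^{2}$
$X{\left(-7,-1 \right)} 144 + x{\left(8 \right)} = \left(5 - 7\right) 144 + \left(6 + 8^{2}\right) = \left(-2\right) 144 + \left(6 + 64\right) = -288 + 70 = -218$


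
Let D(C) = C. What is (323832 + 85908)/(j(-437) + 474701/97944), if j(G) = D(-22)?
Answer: -40131574560/1680067 ≈ -23887.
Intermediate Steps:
j(G) = -22
(323832 + 85908)/(j(-437) + 474701/97944) = (323832 + 85908)/(-22 + 474701/97944) = 409740/(-22 + 474701*(1/97944)) = 409740/(-22 + 474701/97944) = 409740/(-1680067/97944) = 409740*(-97944/1680067) = -40131574560/1680067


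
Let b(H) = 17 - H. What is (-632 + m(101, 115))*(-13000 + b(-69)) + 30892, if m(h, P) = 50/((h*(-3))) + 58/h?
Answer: 2480738284/303 ≈ 8.1873e+6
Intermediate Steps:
m(h, P) = 124/(3*h) (m(h, P) = 50/((-3*h)) + 58/h = 50*(-1/(3*h)) + 58/h = -50/(3*h) + 58/h = 124/(3*h))
(-632 + m(101, 115))*(-13000 + b(-69)) + 30892 = (-632 + (124/3)/101)*(-13000 + (17 - 1*(-69))) + 30892 = (-632 + (124/3)*(1/101))*(-13000 + (17 + 69)) + 30892 = (-632 + 124/303)*(-13000 + 86) + 30892 = -191372/303*(-12914) + 30892 = 2471378008/303 + 30892 = 2480738284/303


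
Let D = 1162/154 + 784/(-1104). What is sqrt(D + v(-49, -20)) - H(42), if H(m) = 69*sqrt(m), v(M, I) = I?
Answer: -69*sqrt(42) + 2*I*sqrt(1895982)/759 ≈ -447.17 + 3.6283*I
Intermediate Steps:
D = 5188/759 (D = 1162*(1/154) + 784*(-1/1104) = 83/11 - 49/69 = 5188/759 ≈ 6.8353)
sqrt(D + v(-49, -20)) - H(42) = sqrt(5188/759 - 20) - 69*sqrt(42) = sqrt(-9992/759) - 69*sqrt(42) = 2*I*sqrt(1895982)/759 - 69*sqrt(42) = -69*sqrt(42) + 2*I*sqrt(1895982)/759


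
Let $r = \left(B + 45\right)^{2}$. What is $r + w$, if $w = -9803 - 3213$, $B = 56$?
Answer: $-2815$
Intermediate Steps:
$r = 10201$ ($r = \left(56 + 45\right)^{2} = 101^{2} = 10201$)
$w = -13016$
$r + w = 10201 - 13016 = -2815$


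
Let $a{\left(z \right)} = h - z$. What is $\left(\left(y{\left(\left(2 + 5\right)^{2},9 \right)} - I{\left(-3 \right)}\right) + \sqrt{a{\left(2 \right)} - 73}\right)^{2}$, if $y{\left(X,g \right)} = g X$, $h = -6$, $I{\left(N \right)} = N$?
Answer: $197055 + 7992 i \approx 1.9706 \cdot 10^{5} + 7992.0 i$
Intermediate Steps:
$a{\left(z \right)} = -6 - z$
$y{\left(X,g \right)} = X g$
$\left(\left(y{\left(\left(2 + 5\right)^{2},9 \right)} - I{\left(-3 \right)}\right) + \sqrt{a{\left(2 \right)} - 73}\right)^{2} = \left(\left(\left(2 + 5\right)^{2} \cdot 9 - -3\right) + \sqrt{\left(-6 - 2\right) - 73}\right)^{2} = \left(\left(7^{2} \cdot 9 + 3\right) + \sqrt{\left(-6 - 2\right) - 73}\right)^{2} = \left(\left(49 \cdot 9 + 3\right) + \sqrt{-8 - 73}\right)^{2} = \left(\left(441 + 3\right) + \sqrt{-81}\right)^{2} = \left(444 + 9 i\right)^{2}$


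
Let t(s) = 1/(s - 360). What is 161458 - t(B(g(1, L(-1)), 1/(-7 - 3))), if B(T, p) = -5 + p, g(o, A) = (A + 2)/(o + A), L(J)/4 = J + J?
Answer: 589483168/3651 ≈ 1.6146e+5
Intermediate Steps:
L(J) = 8*J (L(J) = 4*(J + J) = 4*(2*J) = 8*J)
g(o, A) = (2 + A)/(A + o)
t(s) = 1/(-360 + s)
161458 - t(B(g(1, L(-1)), 1/(-7 - 3))) = 161458 - 1/(-360 + (-5 + 1/(-7 - 3))) = 161458 - 1/(-360 + (-5 + 1/(-10))) = 161458 - 1/(-360 + (-5 - 1/10)) = 161458 - 1/(-360 - 51/10) = 161458 - 1/(-3651/10) = 161458 - 1*(-10/3651) = 161458 + 10/3651 = 589483168/3651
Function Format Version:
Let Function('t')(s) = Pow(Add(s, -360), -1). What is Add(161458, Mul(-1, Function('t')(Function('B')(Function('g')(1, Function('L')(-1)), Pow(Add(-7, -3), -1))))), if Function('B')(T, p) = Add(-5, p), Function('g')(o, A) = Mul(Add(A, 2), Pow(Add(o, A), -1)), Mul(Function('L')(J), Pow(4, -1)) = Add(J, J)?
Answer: Rational(589483168, 3651) ≈ 1.6146e+5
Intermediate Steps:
Function('L')(J) = Mul(8, J) (Function('L')(J) = Mul(4, Add(J, J)) = Mul(4, Mul(2, J)) = Mul(8, J))
Function('g')(o, A) = Mul(Pow(Add(A, o), -1), Add(2, A)) (Function('g')(o, A) = Mul(Add(2, A), Pow(Add(A, o), -1)) = Mul(Pow(Add(A, o), -1), Add(2, A)))
Function('t')(s) = Pow(Add(-360, s), -1)
Add(161458, Mul(-1, Function('t')(Function('B')(Function('g')(1, Function('L')(-1)), Pow(Add(-7, -3), -1))))) = Add(161458, Mul(-1, Pow(Add(-360, Add(-5, Pow(Add(-7, -3), -1))), -1))) = Add(161458, Mul(-1, Pow(Add(-360, Add(-5, Pow(-10, -1))), -1))) = Add(161458, Mul(-1, Pow(Add(-360, Add(-5, Rational(-1, 10))), -1))) = Add(161458, Mul(-1, Pow(Add(-360, Rational(-51, 10)), -1))) = Add(161458, Mul(-1, Pow(Rational(-3651, 10), -1))) = Add(161458, Mul(-1, Rational(-10, 3651))) = Add(161458, Rational(10, 3651)) = Rational(589483168, 3651)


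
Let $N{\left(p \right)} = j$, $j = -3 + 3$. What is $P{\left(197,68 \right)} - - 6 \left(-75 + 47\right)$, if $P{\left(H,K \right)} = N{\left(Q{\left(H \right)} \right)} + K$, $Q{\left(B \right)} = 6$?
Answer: $-100$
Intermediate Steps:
$j = 0$
$N{\left(p \right)} = 0$
$P{\left(H,K \right)} = K$ ($P{\left(H,K \right)} = 0 + K = K$)
$P{\left(197,68 \right)} - - 6 \left(-75 + 47\right) = 68 - - 6 \left(-75 + 47\right) = 68 - \left(-6\right) \left(-28\right) = 68 - 168 = -100$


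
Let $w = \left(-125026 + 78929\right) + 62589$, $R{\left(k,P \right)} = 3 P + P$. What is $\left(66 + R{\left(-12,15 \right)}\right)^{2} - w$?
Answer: $-616$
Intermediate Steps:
$R{\left(k,P \right)} = 4 P$
$w = 16492$ ($w = -46097 + 62589 = 16492$)
$\left(66 + R{\left(-12,15 \right)}\right)^{2} - w = \left(66 + 4 \cdot 15\right)^{2} - 16492 = \left(66 + 60\right)^{2} - 16492 = 126^{2} - 16492 = 15876 - 16492 = -616$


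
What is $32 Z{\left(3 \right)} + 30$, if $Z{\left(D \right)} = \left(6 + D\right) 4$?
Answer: $1182$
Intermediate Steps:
$Z{\left(D \right)} = 24 + 4 D$
$32 Z{\left(3 \right)} + 30 = 32 \left(24 + 4 \cdot 3\right) + 30 = 32 \left(24 + 12\right) + 30 = 32 \cdot 36 + 30 = 1152 + 30 = 1182$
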